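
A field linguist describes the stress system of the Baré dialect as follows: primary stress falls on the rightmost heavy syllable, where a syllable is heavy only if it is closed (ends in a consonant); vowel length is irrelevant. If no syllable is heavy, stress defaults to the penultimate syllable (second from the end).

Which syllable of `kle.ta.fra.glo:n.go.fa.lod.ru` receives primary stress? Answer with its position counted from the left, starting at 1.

7

Weights: 1 kle L, 2 ta L, 3 fra L, 4 glo:n H, 5 go L, 6 fa L, 7 lod H, 8 ru L.
Heavy syllables in the domain: 4, 7. The rightmost is syllable 7 (lod).
Primary stress: syllable 7 → kle.ta.fra.glo:n.go.fa.ˈlod.ru.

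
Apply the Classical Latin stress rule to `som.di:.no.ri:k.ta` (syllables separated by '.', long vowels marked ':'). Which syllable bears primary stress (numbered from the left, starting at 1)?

4

Classical Latin: stress the penult if heavy (long vowel or closed), else the antepenult.
Weights: 3 no L, 4 ri:k H, 5 ta L.
The penult (syllable 4, ri:k) is heavy, so it takes stress.
Stress on syllable 4: som.di:.no.ˈri:k.ta.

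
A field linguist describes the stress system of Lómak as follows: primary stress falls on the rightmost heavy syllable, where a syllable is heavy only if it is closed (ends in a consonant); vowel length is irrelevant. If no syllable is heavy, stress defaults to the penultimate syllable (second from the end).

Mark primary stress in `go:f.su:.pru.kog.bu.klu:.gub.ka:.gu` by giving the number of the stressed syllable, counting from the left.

Weights: 1 go:f H, 2 su: L, 3 pru L, 4 kog H, 5 bu L, 6 klu: L, 7 gub H, 8 ka: L, 9 gu L.
Heavy syllables in the domain: 1, 4, 7. The rightmost is syllable 7 (gub).
Primary stress: syllable 7 → go:f.su:.pru.kog.bu.klu:.ˈgub.ka:.gu.

7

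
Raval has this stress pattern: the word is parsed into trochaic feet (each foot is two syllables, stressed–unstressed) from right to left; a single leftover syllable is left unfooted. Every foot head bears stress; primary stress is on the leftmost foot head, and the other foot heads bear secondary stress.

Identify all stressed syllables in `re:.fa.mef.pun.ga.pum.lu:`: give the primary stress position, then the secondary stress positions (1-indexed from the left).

Parse right to left into trochaic (ˈσσ) feet: re: (ˈfa.mef) (ˈpun.ga) (ˈpum.lu:). Syllable 1 is left unfooted.
Foot heads (stressed positions): 2, 4, 6.
End Rule Leftmost: primary stress on the leftmost head = syllable 2.
Secondary stress on 4, 6: re:.ˈfa.mef.ˌpun.ga.ˌpum.lu:.

primary 2, secondary 4, 6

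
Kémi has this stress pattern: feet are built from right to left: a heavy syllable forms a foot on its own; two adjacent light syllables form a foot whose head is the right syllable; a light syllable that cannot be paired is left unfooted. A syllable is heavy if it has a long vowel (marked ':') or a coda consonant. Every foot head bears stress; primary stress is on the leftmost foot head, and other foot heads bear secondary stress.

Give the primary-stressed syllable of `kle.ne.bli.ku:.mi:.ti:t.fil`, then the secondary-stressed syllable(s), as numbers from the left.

primary 3, secondary 4, 5, 6, 7

Weights: 1 kle L, 2 ne L, 3 bli L, 4 ku: H, 5 mi: H, 6 ti:t H, 7 fil H.
Parse right to left (heavy = foot alone; LL = one foot; stranded L unfooted): kle (ne.ˈbli) (ˈku:) (ˈmi:) (ˈti:t) (ˈfil).
Foot heads: 3, 4, 5, 6, 7.
Primary stress on the leftmost head = syllable 3.
Secondary stress on 4, 5, 6, 7: kle.ne.ˈbli.ˌku:.ˌmi:.ˌti:t.ˌfil.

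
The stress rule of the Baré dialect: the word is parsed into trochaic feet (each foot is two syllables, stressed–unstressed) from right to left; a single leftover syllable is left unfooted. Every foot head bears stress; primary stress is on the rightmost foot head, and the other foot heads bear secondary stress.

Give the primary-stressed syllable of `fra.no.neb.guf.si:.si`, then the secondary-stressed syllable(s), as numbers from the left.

Parse right to left into trochaic (ˈσσ) feet: (ˈfra.no) (ˈneb.guf) (ˈsi:.si).
Foot heads (stressed positions): 1, 3, 5.
End Rule Rightmost: primary stress on the rightmost head = syllable 5.
Secondary stress on 1, 3: ˌfra.no.ˌneb.guf.ˈsi:.si.

primary 5, secondary 1, 3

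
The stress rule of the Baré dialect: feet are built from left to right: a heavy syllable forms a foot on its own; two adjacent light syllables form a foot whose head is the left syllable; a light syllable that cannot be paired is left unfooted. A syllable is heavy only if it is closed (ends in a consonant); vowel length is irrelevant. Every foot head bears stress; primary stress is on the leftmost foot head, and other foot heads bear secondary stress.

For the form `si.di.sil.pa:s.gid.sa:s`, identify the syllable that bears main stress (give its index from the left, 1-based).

Weights: 1 si L, 2 di L, 3 sil H, 4 pa:s H, 5 gid H, 6 sa:s H.
Parse left to right (heavy = foot alone; LL = one foot; stranded L unfooted): (ˈsi.di) (ˈsil) (ˈpa:s) (ˈgid) (ˈsa:s).
Foot heads: 1, 3, 4, 5, 6.
Primary stress on the leftmost head = syllable 1.
Primary stress: syllable 1 → ˈsi.di.sil.pa:s.gid.sa:s.

1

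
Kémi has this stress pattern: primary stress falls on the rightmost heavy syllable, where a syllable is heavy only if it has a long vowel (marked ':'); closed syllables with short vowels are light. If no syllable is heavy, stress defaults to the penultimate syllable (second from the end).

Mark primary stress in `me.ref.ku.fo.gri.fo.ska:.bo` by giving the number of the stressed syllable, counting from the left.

7

Weights: 1 me L, 2 ref L, 3 ku L, 4 fo L, 5 gri L, 6 fo L, 7 ska: H, 8 bo L.
Heavy syllables in the domain: 7. The rightmost is syllable 7 (ska:).
Primary stress: syllable 7 → me.ref.ku.fo.gri.fo.ˈska:.bo.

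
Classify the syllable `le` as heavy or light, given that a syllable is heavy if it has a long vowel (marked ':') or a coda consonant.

light

`le`: short vowel, open (no coda). Short vowel, open → light.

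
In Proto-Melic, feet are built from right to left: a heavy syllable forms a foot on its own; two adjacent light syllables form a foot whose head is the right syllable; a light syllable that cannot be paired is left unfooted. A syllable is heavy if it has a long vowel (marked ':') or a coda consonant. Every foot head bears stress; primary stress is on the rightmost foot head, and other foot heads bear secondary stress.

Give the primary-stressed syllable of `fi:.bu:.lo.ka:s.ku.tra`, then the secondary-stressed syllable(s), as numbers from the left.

Weights: 1 fi: H, 2 bu: H, 3 lo L, 4 ka:s H, 5 ku L, 6 tra L.
Parse right to left (heavy = foot alone; LL = one foot; stranded L unfooted): (ˈfi:) (ˈbu:) lo (ˈka:s) (ku.ˈtra).
Foot heads: 1, 2, 4, 6.
Primary stress on the rightmost head = syllable 6.
Secondary stress on 1, 2, 4: ˌfi:.ˌbu:.lo.ˌka:s.ku.ˈtra.

primary 6, secondary 1, 2, 4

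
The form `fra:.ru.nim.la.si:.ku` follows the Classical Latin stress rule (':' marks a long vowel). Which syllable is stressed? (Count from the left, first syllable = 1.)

5

Classical Latin: stress the penult if heavy (long vowel or closed), else the antepenult.
Weights: 4 la L, 5 si: H, 6 ku L.
The penult (syllable 5, si:) is heavy, so it takes stress.
Stress on syllable 5: fra:.ru.nim.la.ˈsi:.ku.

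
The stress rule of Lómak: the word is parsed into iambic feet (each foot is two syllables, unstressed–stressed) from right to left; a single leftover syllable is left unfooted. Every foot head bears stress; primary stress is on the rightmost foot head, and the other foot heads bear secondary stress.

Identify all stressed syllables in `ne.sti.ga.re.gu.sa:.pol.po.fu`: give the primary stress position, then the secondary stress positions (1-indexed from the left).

primary 9, secondary 3, 5, 7

Parse right to left into iambic (σˈσ) feet: ne (sti.ˈga) (re.ˈgu) (sa:.ˈpol) (po.ˈfu). Syllable 1 is left unfooted.
Foot heads (stressed positions): 3, 5, 7, 9.
End Rule Rightmost: primary stress on the rightmost head = syllable 9.
Secondary stress on 3, 5, 7: ne.sti.ˌga.re.ˌgu.sa:.ˌpol.po.ˈfu.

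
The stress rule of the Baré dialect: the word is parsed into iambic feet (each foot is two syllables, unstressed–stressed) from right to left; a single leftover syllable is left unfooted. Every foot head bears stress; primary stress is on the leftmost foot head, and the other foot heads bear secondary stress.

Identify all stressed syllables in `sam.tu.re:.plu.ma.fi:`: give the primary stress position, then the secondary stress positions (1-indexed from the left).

primary 2, secondary 4, 6

Parse right to left into iambic (σˈσ) feet: (sam.ˈtu) (re:.ˈplu) (ma.ˈfi:).
Foot heads (stressed positions): 2, 4, 6.
End Rule Leftmost: primary stress on the leftmost head = syllable 2.
Secondary stress on 4, 6: sam.ˈtu.re:.ˌplu.ma.ˌfi:.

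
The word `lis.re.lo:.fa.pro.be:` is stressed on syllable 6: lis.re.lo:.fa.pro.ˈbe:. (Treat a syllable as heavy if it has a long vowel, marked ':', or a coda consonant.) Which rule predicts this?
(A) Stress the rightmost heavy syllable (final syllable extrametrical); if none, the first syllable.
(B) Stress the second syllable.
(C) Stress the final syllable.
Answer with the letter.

C

Rule A → syllable 3 (observed: 6).
Rule B → syllable 2 (observed: 6).
Rule C → syllable 6 ✓.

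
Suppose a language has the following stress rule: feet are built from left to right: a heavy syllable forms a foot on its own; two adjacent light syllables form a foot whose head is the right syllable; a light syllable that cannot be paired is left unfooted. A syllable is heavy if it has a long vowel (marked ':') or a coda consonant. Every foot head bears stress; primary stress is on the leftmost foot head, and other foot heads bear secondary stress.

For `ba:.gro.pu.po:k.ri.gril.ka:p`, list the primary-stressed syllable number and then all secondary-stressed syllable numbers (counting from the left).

Weights: 1 ba: H, 2 gro L, 3 pu L, 4 po:k H, 5 ri L, 6 gril H, 7 ka:p H.
Parse left to right (heavy = foot alone; LL = one foot; stranded L unfooted): (ˈba:) (gro.ˈpu) (ˈpo:k) ri (ˈgril) (ˈka:p).
Foot heads: 1, 3, 4, 6, 7.
Primary stress on the leftmost head = syllable 1.
Secondary stress on 3, 4, 6, 7: ˈba:.gro.ˌpu.ˌpo:k.ri.ˌgril.ˌka:p.

primary 1, secondary 3, 4, 6, 7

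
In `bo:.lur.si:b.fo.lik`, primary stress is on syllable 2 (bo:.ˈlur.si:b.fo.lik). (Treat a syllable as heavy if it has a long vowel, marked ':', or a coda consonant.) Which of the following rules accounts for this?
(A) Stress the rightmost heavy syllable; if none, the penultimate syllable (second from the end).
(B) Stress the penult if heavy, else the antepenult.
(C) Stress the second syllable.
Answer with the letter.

C

Rule A → syllable 5 (observed: 2).
Rule B → syllable 3 (observed: 2).
Rule C → syllable 2 ✓.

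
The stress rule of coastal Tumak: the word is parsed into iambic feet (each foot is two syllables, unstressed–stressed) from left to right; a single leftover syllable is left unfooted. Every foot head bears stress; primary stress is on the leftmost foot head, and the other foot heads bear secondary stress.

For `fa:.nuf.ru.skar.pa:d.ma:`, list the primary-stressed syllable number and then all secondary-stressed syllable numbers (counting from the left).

Parse left to right into iambic (σˈσ) feet: (fa:.ˈnuf) (ru.ˈskar) (pa:d.ˈma:).
Foot heads (stressed positions): 2, 4, 6.
End Rule Leftmost: primary stress on the leftmost head = syllable 2.
Secondary stress on 4, 6: fa:.ˈnuf.ru.ˌskar.pa:d.ˌma:.

primary 2, secondary 4, 6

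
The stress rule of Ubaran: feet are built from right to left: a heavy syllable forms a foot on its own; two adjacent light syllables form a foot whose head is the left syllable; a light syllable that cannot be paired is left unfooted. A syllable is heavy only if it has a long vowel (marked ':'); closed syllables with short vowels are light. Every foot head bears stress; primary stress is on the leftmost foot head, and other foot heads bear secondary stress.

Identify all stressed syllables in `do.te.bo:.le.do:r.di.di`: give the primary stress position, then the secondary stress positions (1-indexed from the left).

primary 1, secondary 3, 5, 6

Weights: 1 do L, 2 te L, 3 bo: H, 4 le L, 5 do:r H, 6 di L, 7 di L.
Parse right to left (heavy = foot alone; LL = one foot; stranded L unfooted): (ˈdo.te) (ˈbo:) le (ˈdo:r) (ˈdi.di).
Foot heads: 1, 3, 5, 6.
Primary stress on the leftmost head = syllable 1.
Secondary stress on 3, 5, 6: ˈdo.te.ˌbo:.le.ˌdo:r.ˌdi.di.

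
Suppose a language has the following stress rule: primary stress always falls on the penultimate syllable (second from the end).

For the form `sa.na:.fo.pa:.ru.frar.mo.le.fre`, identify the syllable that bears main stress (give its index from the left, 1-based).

8

The word has 9 syllables; the penultimate syllable (second from the end) is syllable 8 (le).
Primary stress: syllable 8 → sa.na:.fo.pa:.ru.frar.mo.ˈle.fre.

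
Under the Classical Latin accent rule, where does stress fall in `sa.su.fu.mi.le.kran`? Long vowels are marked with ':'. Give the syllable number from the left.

4

Classical Latin: stress the penult if heavy (long vowel or closed), else the antepenult.
Weights: 4 mi L, 5 le L, 6 kran H.
The penult (syllable 5, le) is light, so stress falls on the antepenult (syllable 4, mi).
Stress on syllable 4: sa.su.fu.ˈmi.le.kran.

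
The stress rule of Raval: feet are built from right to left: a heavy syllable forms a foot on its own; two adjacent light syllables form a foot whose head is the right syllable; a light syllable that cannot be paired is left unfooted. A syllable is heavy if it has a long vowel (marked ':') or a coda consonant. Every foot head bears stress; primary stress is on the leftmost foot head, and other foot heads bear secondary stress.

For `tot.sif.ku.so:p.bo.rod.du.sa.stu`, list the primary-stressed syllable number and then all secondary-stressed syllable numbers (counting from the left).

Weights: 1 tot H, 2 sif H, 3 ku L, 4 so:p H, 5 bo L, 6 rod H, 7 du L, 8 sa L, 9 stu L.
Parse right to left (heavy = foot alone; LL = one foot; stranded L unfooted): (ˈtot) (ˈsif) ku (ˈso:p) bo (ˈrod) du (sa.ˈstu).
Foot heads: 1, 2, 4, 6, 9.
Primary stress on the leftmost head = syllable 1.
Secondary stress on 2, 4, 6, 9: ˈtot.ˌsif.ku.ˌso:p.bo.ˌrod.du.sa.ˌstu.

primary 1, secondary 2, 4, 6, 9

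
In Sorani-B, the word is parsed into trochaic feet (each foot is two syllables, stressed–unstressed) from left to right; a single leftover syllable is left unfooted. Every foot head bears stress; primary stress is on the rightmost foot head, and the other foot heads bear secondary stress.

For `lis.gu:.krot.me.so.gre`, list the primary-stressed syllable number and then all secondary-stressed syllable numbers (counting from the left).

primary 5, secondary 1, 3

Parse left to right into trochaic (ˈσσ) feet: (ˈlis.gu:) (ˈkrot.me) (ˈso.gre).
Foot heads (stressed positions): 1, 3, 5.
End Rule Rightmost: primary stress on the rightmost head = syllable 5.
Secondary stress on 1, 3: ˌlis.gu:.ˌkrot.me.ˈso.gre.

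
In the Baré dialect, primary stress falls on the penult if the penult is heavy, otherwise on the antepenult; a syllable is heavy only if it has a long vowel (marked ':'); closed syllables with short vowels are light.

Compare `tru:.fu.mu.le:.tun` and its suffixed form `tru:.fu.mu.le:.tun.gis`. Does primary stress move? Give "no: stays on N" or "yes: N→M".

Base `tru:.fu.mu.le:.tun` (5 syllables):
  Weights: 3 mu L, 4 le: H, 5 tun L.
  The penult (syllable 4, le:) is heavy, so it takes stress.
  → primary stress on syllable 4.
Suffixed `tru:.fu.mu.le:.tun.gis` (6 syllables):
  Weights: 4 le: H, 5 tun L, 6 gis L.
  The penult (syllable 5, tun) is light, so stress falls on the antepenult (syllable 4, le:).
  → primary stress on syllable 4.

no: stays on 4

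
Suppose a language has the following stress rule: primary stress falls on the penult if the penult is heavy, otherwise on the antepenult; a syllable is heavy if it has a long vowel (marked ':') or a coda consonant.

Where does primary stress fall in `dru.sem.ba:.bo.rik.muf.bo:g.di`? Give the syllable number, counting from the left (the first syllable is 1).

7

Weights: 6 muf H, 7 bo:g H, 8 di L.
The penult (syllable 7, bo:g) is heavy, so it takes stress.
Primary stress: syllable 7 → dru.sem.ba:.bo.rik.muf.ˈbo:g.di.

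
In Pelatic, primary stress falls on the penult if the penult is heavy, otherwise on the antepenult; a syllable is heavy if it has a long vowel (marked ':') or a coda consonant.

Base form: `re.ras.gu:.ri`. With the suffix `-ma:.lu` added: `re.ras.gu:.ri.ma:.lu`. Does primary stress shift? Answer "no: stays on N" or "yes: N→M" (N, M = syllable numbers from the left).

Base `re.ras.gu:.ri` (4 syllables):
  Weights: 2 ras H, 3 gu: H, 4 ri L.
  The penult (syllable 3, gu:) is heavy, so it takes stress.
  → primary stress on syllable 3.
Suffixed `re.ras.gu:.ri.ma:.lu` (6 syllables):
  Weights: 4 ri L, 5 ma: H, 6 lu L.
  The penult (syllable 5, ma:) is heavy, so it takes stress.
  → primary stress on syllable 5.

yes: 3→5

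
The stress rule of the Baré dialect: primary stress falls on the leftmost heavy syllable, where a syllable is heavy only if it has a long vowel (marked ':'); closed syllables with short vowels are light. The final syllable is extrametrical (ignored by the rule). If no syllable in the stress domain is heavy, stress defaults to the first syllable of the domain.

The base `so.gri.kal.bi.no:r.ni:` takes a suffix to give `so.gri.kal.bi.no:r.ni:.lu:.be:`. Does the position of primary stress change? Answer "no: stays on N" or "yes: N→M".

no: stays on 5

Base `so.gri.kal.bi.no:r.ni:` (6 syllables):
  The final syllable (6, ni:) is extrametrical; the stress domain is syllables 1–5.
  Weights: 1 so L, 2 gri L, 3 kal L, 4 bi L, 5 no:r H.
  Heavy syllables in the domain: 5. The leftmost is syllable 5 (no:r).
  → primary stress on syllable 5.
Suffixed `so.gri.kal.bi.no:r.ni:.lu:.be:` (8 syllables):
  The final syllable (8, be:) is extrametrical; the stress domain is syllables 1–7.
  Weights: 1 so L, 2 gri L, 3 kal L, 4 bi L, 5 no:r H, 6 ni: H, 7 lu: H.
  Heavy syllables in the domain: 5, 6, 7. The leftmost is syllable 5 (no:r).
  → primary stress on syllable 5.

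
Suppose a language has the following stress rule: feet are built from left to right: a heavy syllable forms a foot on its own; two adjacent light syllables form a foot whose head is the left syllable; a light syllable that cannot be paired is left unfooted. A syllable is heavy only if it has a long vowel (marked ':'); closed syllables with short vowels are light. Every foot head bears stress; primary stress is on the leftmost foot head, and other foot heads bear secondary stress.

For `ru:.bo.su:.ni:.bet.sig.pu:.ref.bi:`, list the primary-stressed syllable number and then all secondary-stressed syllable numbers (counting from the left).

Weights: 1 ru: H, 2 bo L, 3 su: H, 4 ni: H, 5 bet L, 6 sig L, 7 pu: H, 8 ref L, 9 bi: H.
Parse left to right (heavy = foot alone; LL = one foot; stranded L unfooted): (ˈru:) bo (ˈsu:) (ˈni:) (ˈbet.sig) (ˈpu:) ref (ˈbi:).
Foot heads: 1, 3, 4, 5, 7, 9.
Primary stress on the leftmost head = syllable 1.
Secondary stress on 3, 4, 5, 7, 9: ˈru:.bo.ˌsu:.ˌni:.ˌbet.sig.ˌpu:.ref.ˌbi:.

primary 1, secondary 3, 4, 5, 7, 9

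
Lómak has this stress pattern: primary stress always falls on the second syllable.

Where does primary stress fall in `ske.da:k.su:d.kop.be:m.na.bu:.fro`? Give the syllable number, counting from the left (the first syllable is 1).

The word has 8 syllables; the second syllable is syllable 2 (da:k).
Primary stress: syllable 2 → ske.ˈda:k.su:d.kop.be:m.na.bu:.fro.

2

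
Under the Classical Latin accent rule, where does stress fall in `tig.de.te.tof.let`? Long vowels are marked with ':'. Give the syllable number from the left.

Classical Latin: stress the penult if heavy (long vowel or closed), else the antepenult.
Weights: 3 te L, 4 tof H, 5 let H.
The penult (syllable 4, tof) is heavy, so it takes stress.
Stress on syllable 4: tig.de.te.ˈtof.let.

4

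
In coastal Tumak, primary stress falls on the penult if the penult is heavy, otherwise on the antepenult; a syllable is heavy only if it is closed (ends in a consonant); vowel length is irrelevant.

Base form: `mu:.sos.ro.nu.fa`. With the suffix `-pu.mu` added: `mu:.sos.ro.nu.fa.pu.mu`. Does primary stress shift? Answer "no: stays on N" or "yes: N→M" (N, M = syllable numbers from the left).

Base `mu:.sos.ro.nu.fa` (5 syllables):
  Weights: 3 ro L, 4 nu L, 5 fa L.
  The penult (syllable 4, nu) is light, so stress falls on the antepenult (syllable 3, ro).
  → primary stress on syllable 3.
Suffixed `mu:.sos.ro.nu.fa.pu.mu` (7 syllables):
  Weights: 5 fa L, 6 pu L, 7 mu L.
  The penult (syllable 6, pu) is light, so stress falls on the antepenult (syllable 5, fa).
  → primary stress on syllable 5.

yes: 3→5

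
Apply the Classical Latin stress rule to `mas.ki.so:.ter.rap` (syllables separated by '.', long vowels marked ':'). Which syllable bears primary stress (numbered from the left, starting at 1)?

Classical Latin: stress the penult if heavy (long vowel or closed), else the antepenult.
Weights: 3 so: H, 4 ter H, 5 rap H.
The penult (syllable 4, ter) is heavy, so it takes stress.
Stress on syllable 4: mas.ki.so:.ˈter.rap.

4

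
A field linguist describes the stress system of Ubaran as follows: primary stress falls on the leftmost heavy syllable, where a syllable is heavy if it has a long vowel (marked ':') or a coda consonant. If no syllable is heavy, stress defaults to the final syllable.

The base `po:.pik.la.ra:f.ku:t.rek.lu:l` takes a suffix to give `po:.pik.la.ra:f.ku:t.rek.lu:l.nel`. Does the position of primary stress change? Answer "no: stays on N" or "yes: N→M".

Base `po:.pik.la.ra:f.ku:t.rek.lu:l` (7 syllables):
  Weights: 1 po: H, 2 pik H, 3 la L, 4 ra:f H, 5 ku:t H, 6 rek H, 7 lu:l H.
  Heavy syllables in the domain: 1, 2, 4, 5, 6, 7. The leftmost is syllable 1 (po:).
  → primary stress on syllable 1.
Suffixed `po:.pik.la.ra:f.ku:t.rek.lu:l.nel` (8 syllables):
  Weights: 1 po: H, 2 pik H, 3 la L, 4 ra:f H, 5 ku:t H, 6 rek H, 7 lu:l H, 8 nel H.
  Heavy syllables in the domain: 1, 2, 4, 5, 6, 7, 8. The leftmost is syllable 1 (po:).
  → primary stress on syllable 1.

no: stays on 1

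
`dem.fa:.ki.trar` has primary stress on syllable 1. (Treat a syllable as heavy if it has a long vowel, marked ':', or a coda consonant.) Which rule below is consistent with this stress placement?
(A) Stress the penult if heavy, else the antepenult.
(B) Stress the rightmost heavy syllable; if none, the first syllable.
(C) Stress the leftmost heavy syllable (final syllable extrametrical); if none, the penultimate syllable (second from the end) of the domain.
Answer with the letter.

Rule A → syllable 2 (observed: 1).
Rule B → syllable 4 (observed: 1).
Rule C → syllable 1 ✓.

C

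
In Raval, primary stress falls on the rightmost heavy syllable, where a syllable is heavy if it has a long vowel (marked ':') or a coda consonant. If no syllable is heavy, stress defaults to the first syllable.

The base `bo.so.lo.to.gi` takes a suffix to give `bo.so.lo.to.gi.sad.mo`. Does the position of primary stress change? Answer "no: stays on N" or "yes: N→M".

yes: 1→6

Base `bo.so.lo.to.gi` (5 syllables):
  Weights: 1 bo L, 2 so L, 3 lo L, 4 to L, 5 gi L.
  No heavy syllable in the domain; default to the first syllable = syllable 1.
  → primary stress on syllable 1.
Suffixed `bo.so.lo.to.gi.sad.mo` (7 syllables):
  Weights: 1 bo L, 2 so L, 3 lo L, 4 to L, 5 gi L, 6 sad H, 7 mo L.
  Heavy syllables in the domain: 6. The rightmost is syllable 6 (sad).
  → primary stress on syllable 6.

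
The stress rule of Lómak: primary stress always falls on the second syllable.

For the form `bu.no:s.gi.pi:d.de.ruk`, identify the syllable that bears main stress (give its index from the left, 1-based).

2

The word has 6 syllables; the second syllable is syllable 2 (no:s).
Primary stress: syllable 2 → bu.ˈno:s.gi.pi:d.de.ruk.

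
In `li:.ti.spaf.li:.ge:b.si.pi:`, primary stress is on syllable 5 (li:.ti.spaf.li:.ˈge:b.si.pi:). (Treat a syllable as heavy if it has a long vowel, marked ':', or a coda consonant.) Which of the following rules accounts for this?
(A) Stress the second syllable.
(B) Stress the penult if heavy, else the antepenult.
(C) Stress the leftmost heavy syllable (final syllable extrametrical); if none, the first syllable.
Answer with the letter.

Rule A → syllable 2 (observed: 5).
Rule B → syllable 5 ✓.
Rule C → syllable 1 (observed: 5).

B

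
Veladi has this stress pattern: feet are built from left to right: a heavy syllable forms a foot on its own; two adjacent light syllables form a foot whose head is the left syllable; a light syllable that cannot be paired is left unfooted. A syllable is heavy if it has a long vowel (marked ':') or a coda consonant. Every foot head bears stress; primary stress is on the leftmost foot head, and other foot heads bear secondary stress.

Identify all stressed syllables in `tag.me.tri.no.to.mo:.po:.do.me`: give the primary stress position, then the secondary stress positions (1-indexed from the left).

Weights: 1 tag H, 2 me L, 3 tri L, 4 no L, 5 to L, 6 mo: H, 7 po: H, 8 do L, 9 me L.
Parse left to right (heavy = foot alone; LL = one foot; stranded L unfooted): (ˈtag) (ˈme.tri) (ˈno.to) (ˈmo:) (ˈpo:) (ˈdo.me).
Foot heads: 1, 2, 4, 6, 7, 8.
Primary stress on the leftmost head = syllable 1.
Secondary stress on 2, 4, 6, 7, 8: ˈtag.ˌme.tri.ˌno.to.ˌmo:.ˌpo:.ˌdo.me.

primary 1, secondary 2, 4, 6, 7, 8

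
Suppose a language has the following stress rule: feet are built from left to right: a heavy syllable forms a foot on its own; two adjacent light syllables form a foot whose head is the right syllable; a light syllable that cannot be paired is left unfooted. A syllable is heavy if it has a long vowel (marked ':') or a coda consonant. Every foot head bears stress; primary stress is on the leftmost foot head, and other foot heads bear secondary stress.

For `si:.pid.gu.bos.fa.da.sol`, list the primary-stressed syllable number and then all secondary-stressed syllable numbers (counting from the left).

Weights: 1 si: H, 2 pid H, 3 gu L, 4 bos H, 5 fa L, 6 da L, 7 sol H.
Parse left to right (heavy = foot alone; LL = one foot; stranded L unfooted): (ˈsi:) (ˈpid) gu (ˈbos) (fa.ˈda) (ˈsol).
Foot heads: 1, 2, 4, 6, 7.
Primary stress on the leftmost head = syllable 1.
Secondary stress on 2, 4, 6, 7: ˈsi:.ˌpid.gu.ˌbos.fa.ˌda.ˌsol.

primary 1, secondary 2, 4, 6, 7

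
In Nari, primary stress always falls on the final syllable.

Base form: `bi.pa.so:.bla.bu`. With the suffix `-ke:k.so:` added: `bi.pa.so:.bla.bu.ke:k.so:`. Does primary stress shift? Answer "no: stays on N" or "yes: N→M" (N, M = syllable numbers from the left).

yes: 5→7

Base `bi.pa.so:.bla.bu` (5 syllables):
  The word has 5 syllables; the final syllable is syllable 5 (bu).
  → primary stress on syllable 5.
Suffixed `bi.pa.so:.bla.bu.ke:k.so:` (7 syllables):
  The word has 7 syllables; the final syllable is syllable 7 (so:).
  → primary stress on syllable 7.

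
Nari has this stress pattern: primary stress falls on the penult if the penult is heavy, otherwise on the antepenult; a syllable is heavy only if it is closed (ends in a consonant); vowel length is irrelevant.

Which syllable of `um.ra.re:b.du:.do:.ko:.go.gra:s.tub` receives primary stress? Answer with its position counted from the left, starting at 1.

Weights: 7 go L, 8 gra:s H, 9 tub H.
The penult (syllable 8, gra:s) is heavy, so it takes stress.
Primary stress: syllable 8 → um.ra.re:b.du:.do:.ko:.go.ˈgra:s.tub.

8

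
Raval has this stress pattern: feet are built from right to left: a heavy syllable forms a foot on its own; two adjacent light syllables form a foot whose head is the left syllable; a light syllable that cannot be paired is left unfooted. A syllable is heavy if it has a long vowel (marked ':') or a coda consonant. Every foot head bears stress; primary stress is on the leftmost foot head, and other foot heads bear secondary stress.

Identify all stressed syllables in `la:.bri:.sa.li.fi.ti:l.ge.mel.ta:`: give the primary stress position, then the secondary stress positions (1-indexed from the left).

primary 1, secondary 2, 4, 6, 8, 9

Weights: 1 la: H, 2 bri: H, 3 sa L, 4 li L, 5 fi L, 6 ti:l H, 7 ge L, 8 mel H, 9 ta: H.
Parse right to left (heavy = foot alone; LL = one foot; stranded L unfooted): (ˈla:) (ˈbri:) sa (ˈli.fi) (ˈti:l) ge (ˈmel) (ˈta:).
Foot heads: 1, 2, 4, 6, 8, 9.
Primary stress on the leftmost head = syllable 1.
Secondary stress on 2, 4, 6, 8, 9: ˈla:.ˌbri:.sa.ˌli.fi.ˌti:l.ge.ˌmel.ˌta:.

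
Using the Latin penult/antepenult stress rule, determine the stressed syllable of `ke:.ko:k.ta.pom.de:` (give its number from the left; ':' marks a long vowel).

4

Classical Latin: stress the penult if heavy (long vowel or closed), else the antepenult.
Weights: 3 ta L, 4 pom H, 5 de: H.
The penult (syllable 4, pom) is heavy, so it takes stress.
Stress on syllable 4: ke:.ko:k.ta.ˈpom.de:.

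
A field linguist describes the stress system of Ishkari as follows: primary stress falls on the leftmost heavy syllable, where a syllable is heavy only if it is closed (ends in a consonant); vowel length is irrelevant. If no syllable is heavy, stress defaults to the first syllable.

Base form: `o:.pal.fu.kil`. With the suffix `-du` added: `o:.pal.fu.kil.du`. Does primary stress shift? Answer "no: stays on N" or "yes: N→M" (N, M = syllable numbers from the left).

no: stays on 2

Base `o:.pal.fu.kil` (4 syllables):
  Weights: 1 o: L, 2 pal H, 3 fu L, 4 kil H.
  Heavy syllables in the domain: 2, 4. The leftmost is syllable 2 (pal).
  → primary stress on syllable 2.
Suffixed `o:.pal.fu.kil.du` (5 syllables):
  Weights: 1 o: L, 2 pal H, 3 fu L, 4 kil H, 5 du L.
  Heavy syllables in the domain: 2, 4. The leftmost is syllable 2 (pal).
  → primary stress on syllable 2.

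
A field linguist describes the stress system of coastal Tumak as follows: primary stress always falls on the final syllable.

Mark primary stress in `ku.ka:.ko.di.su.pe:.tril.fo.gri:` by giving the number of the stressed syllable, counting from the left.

9

The word has 9 syllables; the final syllable is syllable 9 (gri:).
Primary stress: syllable 9 → ku.ka:.ko.di.su.pe:.tril.fo.ˈgri:.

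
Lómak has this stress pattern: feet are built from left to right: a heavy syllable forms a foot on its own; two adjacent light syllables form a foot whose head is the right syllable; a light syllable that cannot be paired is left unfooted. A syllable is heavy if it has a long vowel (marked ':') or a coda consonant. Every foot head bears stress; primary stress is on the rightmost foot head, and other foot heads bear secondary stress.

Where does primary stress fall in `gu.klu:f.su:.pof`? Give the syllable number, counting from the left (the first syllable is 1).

4

Weights: 1 gu L, 2 klu:f H, 3 su: H, 4 pof H.
Parse left to right (heavy = foot alone; LL = one foot; stranded L unfooted): gu (ˈklu:f) (ˈsu:) (ˈpof).
Foot heads: 2, 3, 4.
Primary stress on the rightmost head = syllable 4.
Primary stress: syllable 4 → gu.klu:f.su:.ˈpof.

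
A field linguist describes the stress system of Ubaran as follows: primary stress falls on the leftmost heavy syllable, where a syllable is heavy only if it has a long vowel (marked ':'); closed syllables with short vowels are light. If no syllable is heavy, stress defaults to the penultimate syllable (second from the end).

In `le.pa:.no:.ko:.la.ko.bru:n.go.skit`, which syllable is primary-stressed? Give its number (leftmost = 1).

2

Weights: 1 le L, 2 pa: H, 3 no: H, 4 ko: H, 5 la L, 6 ko L, 7 bru:n H, 8 go L, 9 skit L.
Heavy syllables in the domain: 2, 3, 4, 7. The leftmost is syllable 2 (pa:).
Primary stress: syllable 2 → le.ˈpa:.no:.ko:.la.ko.bru:n.go.skit.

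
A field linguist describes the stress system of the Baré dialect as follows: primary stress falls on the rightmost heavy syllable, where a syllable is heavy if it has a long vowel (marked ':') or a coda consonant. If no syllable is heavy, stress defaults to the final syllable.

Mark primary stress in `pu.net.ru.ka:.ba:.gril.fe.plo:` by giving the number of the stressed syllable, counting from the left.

8

Weights: 1 pu L, 2 net H, 3 ru L, 4 ka: H, 5 ba: H, 6 gril H, 7 fe L, 8 plo: H.
Heavy syllables in the domain: 2, 4, 5, 6, 8. The rightmost is syllable 8 (plo:).
Primary stress: syllable 8 → pu.net.ru.ka:.ba:.gril.fe.ˈplo:.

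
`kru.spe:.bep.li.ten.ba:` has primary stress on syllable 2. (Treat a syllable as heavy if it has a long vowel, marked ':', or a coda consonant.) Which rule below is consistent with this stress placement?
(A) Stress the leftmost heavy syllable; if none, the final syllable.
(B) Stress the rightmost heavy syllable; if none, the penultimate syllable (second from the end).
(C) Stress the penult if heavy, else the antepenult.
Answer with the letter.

A

Rule A → syllable 2 ✓.
Rule B → syllable 6 (observed: 2).
Rule C → syllable 5 (observed: 2).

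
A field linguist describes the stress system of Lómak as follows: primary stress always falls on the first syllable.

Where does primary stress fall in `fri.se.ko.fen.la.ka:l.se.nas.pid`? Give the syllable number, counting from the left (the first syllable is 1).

1

The word has 9 syllables; the first syllable is syllable 1 (fri).
Primary stress: syllable 1 → ˈfri.se.ko.fen.la.ka:l.se.nas.pid.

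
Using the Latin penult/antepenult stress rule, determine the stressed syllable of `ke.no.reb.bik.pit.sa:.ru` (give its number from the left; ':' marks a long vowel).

6

Classical Latin: stress the penult if heavy (long vowel or closed), else the antepenult.
Weights: 5 pit H, 6 sa: H, 7 ru L.
The penult (syllable 6, sa:) is heavy, so it takes stress.
Stress on syllable 6: ke.no.reb.bik.pit.ˈsa:.ru.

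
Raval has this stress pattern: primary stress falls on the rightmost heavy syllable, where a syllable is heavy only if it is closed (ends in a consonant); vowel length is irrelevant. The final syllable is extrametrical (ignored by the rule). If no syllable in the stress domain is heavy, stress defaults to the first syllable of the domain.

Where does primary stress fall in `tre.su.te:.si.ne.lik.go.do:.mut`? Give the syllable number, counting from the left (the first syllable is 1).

6

The final syllable (9, mut) is extrametrical; the stress domain is syllables 1–8.
Weights: 1 tre L, 2 su L, 3 te: L, 4 si L, 5 ne L, 6 lik H, 7 go L, 8 do: L.
Heavy syllables in the domain: 6. The rightmost is syllable 6 (lik).
Primary stress: syllable 6 → tre.su.te:.si.ne.ˈlik.go.do:.mut.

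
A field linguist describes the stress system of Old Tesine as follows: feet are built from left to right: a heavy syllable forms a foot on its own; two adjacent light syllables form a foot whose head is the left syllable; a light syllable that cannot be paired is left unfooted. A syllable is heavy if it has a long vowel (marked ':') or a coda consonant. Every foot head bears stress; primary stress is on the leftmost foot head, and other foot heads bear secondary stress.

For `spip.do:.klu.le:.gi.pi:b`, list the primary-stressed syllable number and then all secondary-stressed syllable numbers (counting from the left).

primary 1, secondary 2, 4, 6

Weights: 1 spip H, 2 do: H, 3 klu L, 4 le: H, 5 gi L, 6 pi:b H.
Parse left to right (heavy = foot alone; LL = one foot; stranded L unfooted): (ˈspip) (ˈdo:) klu (ˈle:) gi (ˈpi:b).
Foot heads: 1, 2, 4, 6.
Primary stress on the leftmost head = syllable 1.
Secondary stress on 2, 4, 6: ˈspip.ˌdo:.klu.ˌle:.gi.ˌpi:b.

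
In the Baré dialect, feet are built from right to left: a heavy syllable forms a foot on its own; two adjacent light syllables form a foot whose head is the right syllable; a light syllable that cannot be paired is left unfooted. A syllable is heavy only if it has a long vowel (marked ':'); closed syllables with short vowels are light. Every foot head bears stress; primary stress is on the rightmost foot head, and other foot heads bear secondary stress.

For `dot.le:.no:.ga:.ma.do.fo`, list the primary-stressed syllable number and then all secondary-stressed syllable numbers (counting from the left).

Weights: 1 dot L, 2 le: H, 3 no: H, 4 ga: H, 5 ma L, 6 do L, 7 fo L.
Parse right to left (heavy = foot alone; LL = one foot; stranded L unfooted): dot (ˈle:) (ˈno:) (ˈga:) ma (do.ˈfo).
Foot heads: 2, 3, 4, 7.
Primary stress on the rightmost head = syllable 7.
Secondary stress on 2, 3, 4: dot.ˌle:.ˌno:.ˌga:.ma.do.ˈfo.

primary 7, secondary 2, 3, 4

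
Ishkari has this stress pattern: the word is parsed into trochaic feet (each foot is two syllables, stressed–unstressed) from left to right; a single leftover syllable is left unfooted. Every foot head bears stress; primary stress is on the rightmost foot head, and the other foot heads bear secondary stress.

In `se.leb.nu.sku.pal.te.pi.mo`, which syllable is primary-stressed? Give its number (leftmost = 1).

7

Parse left to right into trochaic (ˈσσ) feet: (ˈse.leb) (ˈnu.sku) (ˈpal.te) (ˈpi.mo).
Foot heads (stressed positions): 1, 3, 5, 7.
End Rule Rightmost: primary stress on the rightmost head = syllable 7.
Primary stress: syllable 7 → se.leb.nu.sku.pal.te.ˈpi.mo.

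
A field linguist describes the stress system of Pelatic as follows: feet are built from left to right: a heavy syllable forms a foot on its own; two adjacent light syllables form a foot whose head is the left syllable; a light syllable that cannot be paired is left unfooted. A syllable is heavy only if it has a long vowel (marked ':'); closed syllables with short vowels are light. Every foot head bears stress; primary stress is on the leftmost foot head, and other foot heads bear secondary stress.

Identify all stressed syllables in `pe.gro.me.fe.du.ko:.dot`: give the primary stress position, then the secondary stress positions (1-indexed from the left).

primary 1, secondary 3, 6

Weights: 1 pe L, 2 gro L, 3 me L, 4 fe L, 5 du L, 6 ko: H, 7 dot L.
Parse left to right (heavy = foot alone; LL = one foot; stranded L unfooted): (ˈpe.gro) (ˈme.fe) du (ˈko:) dot.
Foot heads: 1, 3, 6.
Primary stress on the leftmost head = syllable 1.
Secondary stress on 3, 6: ˈpe.gro.ˌme.fe.du.ˌko:.dot.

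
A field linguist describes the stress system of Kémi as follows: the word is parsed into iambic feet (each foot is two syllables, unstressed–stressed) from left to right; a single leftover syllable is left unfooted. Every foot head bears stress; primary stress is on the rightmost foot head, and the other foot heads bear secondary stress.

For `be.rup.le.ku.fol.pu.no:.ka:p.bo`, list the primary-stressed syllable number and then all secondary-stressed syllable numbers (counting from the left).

Parse left to right into iambic (σˈσ) feet: (be.ˈrup) (le.ˈku) (fol.ˈpu) (no:.ˈka:p) bo. Syllable 9 is left unfooted.
Foot heads (stressed positions): 2, 4, 6, 8.
End Rule Rightmost: primary stress on the rightmost head = syllable 8.
Secondary stress on 2, 4, 6: be.ˌrup.le.ˌku.fol.ˌpu.no:.ˈka:p.bo.

primary 8, secondary 2, 4, 6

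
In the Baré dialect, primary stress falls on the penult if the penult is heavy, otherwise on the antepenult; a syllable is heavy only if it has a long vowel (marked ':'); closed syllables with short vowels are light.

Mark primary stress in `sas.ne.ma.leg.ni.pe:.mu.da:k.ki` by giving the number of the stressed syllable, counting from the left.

Weights: 7 mu L, 8 da:k H, 9 ki L.
The penult (syllable 8, da:k) is heavy, so it takes stress.
Primary stress: syllable 8 → sas.ne.ma.leg.ni.pe:.mu.ˈda:k.ki.

8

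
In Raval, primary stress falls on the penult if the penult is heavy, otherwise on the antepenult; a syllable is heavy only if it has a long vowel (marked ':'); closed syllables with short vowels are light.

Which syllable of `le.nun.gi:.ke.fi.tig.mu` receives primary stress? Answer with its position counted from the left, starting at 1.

Weights: 5 fi L, 6 tig L, 7 mu L.
The penult (syllable 6, tig) is light, so stress falls on the antepenult (syllable 5, fi).
Primary stress: syllable 5 → le.nun.gi:.ke.ˈfi.tig.mu.

5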